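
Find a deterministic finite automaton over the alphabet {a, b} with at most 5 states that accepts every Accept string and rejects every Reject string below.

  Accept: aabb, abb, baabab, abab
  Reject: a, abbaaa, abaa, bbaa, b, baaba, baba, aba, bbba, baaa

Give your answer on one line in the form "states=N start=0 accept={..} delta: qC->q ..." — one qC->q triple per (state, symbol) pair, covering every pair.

Grow the machine one transition at a time. Run the examples from 0; the earliest place one falls off (shortest prefix, ties alphabetical) gets sent to the lowest-numbered state that keeps every Accept/Reject pair distinguishable — a pair clashes when both reach the same state with identical unread suffix — and to a fresh state only if none does.
a: 0a undefined. 0a->0: ok.
b: 0b undefined. 0b->0: no, aabb/a meet in 0. Open state 1: 0b->1.
ba: 1a undefined. 1a->0: no, baabab/b meet in 1. 1a->1: ok.
bb: 1b undefined. 1b->0: no, aabb/a meet in 0. 1b->1: no, aabb/abbaaa meet in 1. Open state 2: 1b->2.
bba: 2a undefined. 2a->0: no, baabab/abaa meet in 1. 2a->1: ok.
bbb: 2b undefined. 2b->0: ok.
All examples now run through 3 states with every (state, symbol) defined. Accept strings end in {2}, Reject strings end in {0,1}; accept={2}.

states=3 start=0 accept={2} delta: 0a->0 0b->1 1a->1 1b->2 2a->1 2b->0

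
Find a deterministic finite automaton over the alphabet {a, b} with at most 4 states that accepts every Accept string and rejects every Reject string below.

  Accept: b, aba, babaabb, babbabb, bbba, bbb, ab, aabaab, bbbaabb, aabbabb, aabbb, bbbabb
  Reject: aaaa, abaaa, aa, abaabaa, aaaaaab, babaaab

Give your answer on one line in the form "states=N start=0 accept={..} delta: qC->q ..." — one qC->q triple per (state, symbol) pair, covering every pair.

Fold the examples into a partial DFA from state 0: repeatedly fix the first undefined (state, symbol) met by the shortest-then-alphabetical prefix, trying targets in increasing order and rejecting any under which an Accept and a Reject string meet in one state with the same remainder; add a state when all current targets are rejected. Accepting states are where Accept strings end.
a: 0a undefined. 0a->0: no, b/aaaaaab meet in 0 with "b" left. Open state 1: 0a->1.
b: 0b undefined. 0b->0: ok.
aa: 1a undefined. 1a->0: no, b/aaaa meet in 0. 1a->1: no, bbba/aaaa meet in 1. Open state 2: 1a->2.
ab: 1b undefined. 1b->0: ok.
aaa: 2a undefined. 2a->0: no, b/abaaa meet in 0. 2a->1: no, b/babaaab meet in 0. 2a->2: ok.
aab: 2b undefined. 2b->0: no, b/aaaaaab meet in 0. 2b->1: no, aba/aaaaaab meet in 1. 2b->2: no, babaabb/aaaa meet in 2. Open state 3: 2b->3.
aaba: 3a undefined. 3a->0: no, aba/abaabaa meet in 1. 3a->1: no, aabaab/aaaaaab meet in 3. 3a->2: no, aabaab/aaaaaab meet in 3. 3a->3: ok.
aabb: 3b undefined. 3b->0: ok.
All examples now run through 4 states with every (state, symbol) defined. Accept strings end in {0,1}, Reject strings end in {2,3}; accept={0,1}.

states=4 start=0 accept={0,1} delta: 0a->1 0b->0 1a->2 1b->0 2a->2 2b->3 3a->3 3b->0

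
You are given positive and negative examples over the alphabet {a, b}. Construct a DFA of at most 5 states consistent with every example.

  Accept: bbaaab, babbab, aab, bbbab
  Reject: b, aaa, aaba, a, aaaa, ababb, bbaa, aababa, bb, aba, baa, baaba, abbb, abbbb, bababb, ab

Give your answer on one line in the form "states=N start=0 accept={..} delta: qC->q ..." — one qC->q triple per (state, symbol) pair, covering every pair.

states=4 start=0 accept={3} delta: 0a->1 0b->1 1a->2 1b->0 2a->2 2b->3 3a->0 3b->1

Grow the machine one transition at a time. Run the examples from 0; the earliest place one falls off (shortest prefix, ties alphabetical) gets sent to the lowest-numbered state that keeps every Accept/Reject pair distinguishable — a pair clashes when both reach the same state with identical unread suffix — and to a fresh state only if none does.
a: 0a undefined. 0a->0: no, aab/b meet in 0 with "b" left. Open state 1: 0a->1.
b: 0b undefined. 0b->0: no, bbbab/ab meet in 1 with "b" left. 0b->1: ok.
aa: 1a undefined. 1a->0: no, aab/b meet in 1. 1a->1: no, aab/bb meet in 1 with "b" left. Open state 2: 1a->2.
ab: 1b undefined. 1b->0: ok.
aaa: 2a undefined. 2a->0: no, bbaaab/b meet in 1. 2a->1: no, bbaaab/bb meet in 0. 2a->2: ok.
aab: 2b undefined. 2b->0: no, bbaaab/bb meet in 0. 2b->1: no, bbaaab/b meet in 1. 2b->2: no, bbaaab/aaa meet in 2. Open state 3: 2b->3.
aaba: 3a undefined. 3a->0: ok.
babb: 3b undefined. 3b->0: no, babbab/aaba meet in 0. 3b->1: ok.
All examples now run through 4 states with every (state, symbol) defined. Accept strings end in {3}, Reject strings end in {0,1,2}; accept={3}.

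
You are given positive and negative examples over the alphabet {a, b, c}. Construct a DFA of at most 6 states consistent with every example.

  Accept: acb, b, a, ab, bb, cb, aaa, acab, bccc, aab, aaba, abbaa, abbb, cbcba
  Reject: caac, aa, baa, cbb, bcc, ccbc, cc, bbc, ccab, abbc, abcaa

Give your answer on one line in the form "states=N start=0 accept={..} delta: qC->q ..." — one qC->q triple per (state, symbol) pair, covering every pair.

states=5 start=0 accept={0,1,3} delta: 0a->1 0b->0 0c->2 1a->2 1b->1 1c->2 2a->1 2b->3 2c->4 3a->0 3b->2 3c->0 4a->3 4b->0 4c->0

Grow the machine one transition at a time. Run the examples from 0; the earliest place one falls off (shortest prefix, ties alphabetical) gets sent to the lowest-numbered state that keeps every Accept/Reject pair distinguishable — a pair clashes when both reach the same state with identical unread suffix — and to a fresh state only if none does.
a: 0a undefined. 0a->0: no, a/aa meet in 0. Open state 1: 0a->1.
b: 0b undefined. 0b->0: ok.
c: 0c undefined. 0c->0: no, b/cbb meet in 0. 0c->1: no, a/bbc meet in 1. Open state 2: 0c->2.
aa: 1a undefined. 1a->0: no, b/aa meet in 0. 1a->1: no, a/aa meet in 1. 1a->2: ok.
ab: 1b undefined. 1b->0: no, abbaa/aa meet in 2. 1b->1: ok.
ac: 1c undefined. 1c->0: no, acb/abbc meet in 0. 1c->1: no, acb/abbc meet in 1. 1c->2: ok.
ca: 2a undefined. 2a->0: no, a/abcaa meet in 1. 2a->1: ok.
cb: 2b undefined. 2b->0: no, acb/cbb meet in 0. 2b->1: no, acb/cbb meet in 1. 2b->2: no, acb/aa meet in 2. Open state 3: 2b->3.
cc: 2c undefined. 2c->0: no, b/caac meet in 0. 2c->1: no, acb/ccab meet in 3. 2c->2: no, a/ccab meet in 1. 2c->3: no, acb/caac meet in 3. Open state 4: 2c->4.
cbb: 3b undefined. 3b->0: no, b/cbb meet in 0. 3b->1: no, a/cbb meet in 1. 3b->2: ok.
cbc: 3c undefined. 3c->0: ok.
cca: 4a undefined. 4a->0: no, b/ccab meet in 0. 4a->1: no, a/ccab meet in 1. 4a->2: no, acb/ccab meet in 3. 4a->3: ok.
ccb: 4b undefined. 4b->0: ok.
aaba: 3a undefined. 3a->0: ok.
bccc: 4c undefined. 4c->0: ok.
All examples now run through 5 states with every (state, symbol) defined. Accept strings end in {0,1,3}, Reject strings end in {2,4}; accept={0,1,3}.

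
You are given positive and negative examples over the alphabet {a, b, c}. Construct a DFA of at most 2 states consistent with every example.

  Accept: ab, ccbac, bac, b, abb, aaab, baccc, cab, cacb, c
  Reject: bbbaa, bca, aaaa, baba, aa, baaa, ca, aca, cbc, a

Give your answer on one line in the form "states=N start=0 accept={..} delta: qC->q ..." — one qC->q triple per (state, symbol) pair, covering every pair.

Fold the examples into a partial DFA from state 0: repeatedly fix the first undefined (state, symbol) met by the shortest-then-alphabetical prefix, trying targets in increasing order and rejecting any under which an Accept and a Reject string meet in one state with the same remainder; add a state when all current targets are rejected. Accepting states are where Accept strings end.
a: 0a undefined. 0a->0: ok.
b: 0b undefined. 0b->0: no, ab/bbbaa meet in 0. Open state 1: 0b->1.
c: 0c undefined. 0c->0: no, c/aaaa meet in 0. 0c->1: ok.
ba: 1a undefined. 1a->0: ok.
bb: 1b undefined. 1b->0: no, ab/cbc meet in 1. 1b->1: ok.
bc: 1c undefined. 1c->0: ok.
All examples now run through 2 states with every (state, symbol) defined. Accept strings end in {1}, Reject strings end in {0}; accept={1}.

states=2 start=0 accept={1} delta: 0a->0 0b->1 0c->1 1a->0 1b->1 1c->0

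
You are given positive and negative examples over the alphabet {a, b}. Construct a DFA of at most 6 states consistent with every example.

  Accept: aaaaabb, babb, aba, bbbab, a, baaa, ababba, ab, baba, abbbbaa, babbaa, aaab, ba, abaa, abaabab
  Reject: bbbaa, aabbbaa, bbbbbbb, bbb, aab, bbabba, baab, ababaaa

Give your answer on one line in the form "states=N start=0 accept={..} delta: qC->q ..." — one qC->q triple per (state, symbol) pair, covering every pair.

states=5 start=0 accept={1,2,3} delta: 0a->1 0b->0 1a->0 1b->2 2a->2 2b->3 3a->4 3b->2 4a->1 4b->1

Fold the examples into a partial DFA from state 0: repeatedly fix the first undefined (state, symbol) met by the shortest-then-alphabetical prefix, trying targets in increasing order and rejecting any under which an Accept and a Reject string meet in one state with the same remainder; add a state when all current targets are rejected. Accepting states are where Accept strings end.
a: 0a undefined. 0a->0: no, ab/aab meet in 0 with "b" left. Open state 1: 0a->1.
b: 0b undefined. 0b->0: ok.
aa: 1a undefined. 1a->0: ok.
ab: 1b undefined. 1b->0: no, aaaaabb/bbbaa meet in 0. 1b->1: no, aaaaabb/ababaaa meet in 1. Open state 2: 1b->2.
aba: 2a undefined. 2a->0: no, aba/bbbaa meet in 0. 2a->1: no, aba/ababaaa meet in 1. 2a->2: ok.
abb: 2b undefined. 2b->0: no, aaaaabb/bbbaa meet in 0. 2b->1: no, abaabab/bbbaa meet in 0. 2b->2: no, aaaaabb/bbabba meet in 2. Open state 3: 2b->3.
abbb: 3b undefined. 3b->0: no, abbbbaa/bbbaa meet in 0. 3b->1: no, ababba/bbbaa meet in 0. 3b->2: ok.
ababa: 3a undefined. 3a->0: no, abaabab/bbbaa meet in 0. 3a->1: no, a/bbabba meet in 1. 3a->2: no, aba/bbabba meet in 2. 3a->3: no, aaaaabb/bbabba meet in 3. Open state 4: 3a->4.
ababaa: 4a undefined. 4a->0: no, a/ababaaa meet in 1. 4a->1: ok.
abaabab: 4b undefined. 4b->0: no, abaabab/bbbaa meet in 0. 4b->1: ok.
All examples now run through 5 states with every (state, symbol) defined. Accept strings end in {1,2,3}, Reject strings end in {0,4}; accept={1,2,3}.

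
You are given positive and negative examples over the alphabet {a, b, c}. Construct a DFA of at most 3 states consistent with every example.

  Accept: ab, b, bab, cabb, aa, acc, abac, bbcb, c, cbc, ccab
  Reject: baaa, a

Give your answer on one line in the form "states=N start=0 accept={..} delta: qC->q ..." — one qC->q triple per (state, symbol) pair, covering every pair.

Fold the examples into a partial DFA from state 0: repeatedly fix the first undefined (state, symbol) met by the shortest-then-alphabetical prefix, trying targets in increasing order and rejecting any under which an Accept and a Reject string meet in one state with the same remainder; add a state when all current targets are rejected. Accepting states are where Accept strings end.
a: 0a undefined. 0a->0: no, aa/a meet in 0. Open state 1: 0a->1.
b: 0b undefined. 0b->0: ok.
c: 0c undefined. 0c->0: ok.
aa: 1a undefined. 1a->0: ok.
ab: 1b undefined. 1b->0: ok.
ac: 1c undefined. 1c->0: ok.
All examples now run through 2 states with every (state, symbol) defined. Accept strings end in {0}, Reject strings end in {1}; accept={0}.

states=2 start=0 accept={0} delta: 0a->1 0b->0 0c->0 1a->0 1b->0 1c->0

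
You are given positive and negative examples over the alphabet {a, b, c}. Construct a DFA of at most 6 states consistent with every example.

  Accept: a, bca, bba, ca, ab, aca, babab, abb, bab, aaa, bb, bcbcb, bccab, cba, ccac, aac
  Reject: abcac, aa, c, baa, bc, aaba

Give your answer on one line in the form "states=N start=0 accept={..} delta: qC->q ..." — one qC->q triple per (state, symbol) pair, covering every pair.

Grow the machine one transition at a time. Run the examples from 0; the earliest place one falls off (shortest prefix, ties alphabetical) gets sent to the lowest-numbered state that keeps every Accept/Reject pair distinguishable — a pair clashes when both reach the same state with identical unread suffix — and to a fresh state only if none does.
a: 0a undefined. 0a->0: no, a/aa meet in 0. Open state 1: 0a->1.
b: 0b undefined. 0b->0: ok.
c: 0c undefined. 0c->0: no, bb/c meet in 0. 0c->1: no, a/c meet in 1. Open state 2: 0c->2.
aa: 1a undefined. 1a->0: no, a/aaba meet in 1. 1a->1: no, a/aa meet in 1. 1a->2: no, cba/aaba meet in 2 with "ba" left. Open state 3: 1a->3.
ab: 1b undefined. 1b->0: ok.
ac: 1c undefined. 1c->0: ok.
ca: 2a undefined. 2a->0: ok.
cb: 2b undefined. 2b->0: ok.
cc: 2c undefined. 2c->0: ok.
aaa: 3a undefined. 3a->0: ok.
aab: 3b undefined. 3b->0: no, a/aaba meet in 1. 3b->1: ok.
aac: 3c undefined. 3c->0: ok.
All examples now run through 4 states with every (state, symbol) defined. Accept strings end in {0,1}, Reject strings end in {2,3}; accept={0,1}.

states=4 start=0 accept={0,1} delta: 0a->1 0b->0 0c->2 1a->3 1b->0 1c->0 2a->0 2b->0 2c->0 3a->0 3b->1 3c->0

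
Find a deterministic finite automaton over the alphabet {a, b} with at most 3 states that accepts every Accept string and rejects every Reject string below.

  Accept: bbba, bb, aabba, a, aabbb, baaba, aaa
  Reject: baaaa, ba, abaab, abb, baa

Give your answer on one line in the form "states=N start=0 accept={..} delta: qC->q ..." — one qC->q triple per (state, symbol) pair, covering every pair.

states=3 start=0 accept={0,1} delta: 0a->1 0b->2 1a->0 1b->0 2a->2 2b->1

Grow the machine one transition at a time. Run the examples from 0; the earliest place one falls off (shortest prefix, ties alphabetical) gets sent to the lowest-numbered state that keeps every Accept/Reject pair distinguishable — a pair clashes when both reach the same state with identical unread suffix — and to a fresh state only if none does.
a: 0a undefined. 0a->0: no, bb/abb meet in 0 with "bb" left. Open state 1: 0a->1.
b: 0b undefined. 0b->0: no, bbba/ba meet in 1. 0b->1: no, aaa/baa meet in 1 with "aa" left. Open state 2: 0b->2.
aa: 1a undefined. 1a->0: ok.
ab: 1b undefined. 1b->0: ok.
ba: 2a undefined. 2a->0: no, a/baaaa meet in 1. 2a->1: no, a/ba meet in 1. 2a->2: ok.
bb: 2b undefined. 2b->0: no, bbba/baaaa meet in 2. 2b->1: ok.
All examples now run through 3 states with every (state, symbol) defined. Accept strings end in {0,1}, Reject strings end in {2}; accept={0,1}.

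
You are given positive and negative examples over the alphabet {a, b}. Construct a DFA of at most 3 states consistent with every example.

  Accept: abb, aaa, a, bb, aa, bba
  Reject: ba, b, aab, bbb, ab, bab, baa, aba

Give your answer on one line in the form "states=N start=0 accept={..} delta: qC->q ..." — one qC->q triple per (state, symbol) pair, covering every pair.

states=3 start=0 accept={0} delta: 0a->0 0b->1 1a->2 1b->0 2a->1 2b->1

Grow the machine one transition at a time. Run the examples from 0; the earliest place one falls off (shortest prefix, ties alphabetical) gets sent to the lowest-numbered state that keeps every Accept/Reject pair distinguishable — a pair clashes when both reach the same state with identical unread suffix — and to a fresh state only if none does.
a: 0a undefined. 0a->0: ok.
b: 0b undefined. 0b->0: no, abb/ba meet in 0. Open state 1: 0b->1.
ba: 1a undefined. 1a->0: no, aaa/ba meet in 0. 1a->1: no, abb/bab meet in 1 with "b" left. Open state 2: 1a->2.
bb: 1b undefined. 1b->0: ok.
baa: 2a undefined. 2a->0: no, abb/baa meet in 0. 2a->1: ok.
bab: 2b undefined. 2b->0: no, abb/bab meet in 0. 2b->1: ok.
All examples now run through 3 states with every (state, symbol) defined. Accept strings end in {0}, Reject strings end in {1,2}; accept={0}.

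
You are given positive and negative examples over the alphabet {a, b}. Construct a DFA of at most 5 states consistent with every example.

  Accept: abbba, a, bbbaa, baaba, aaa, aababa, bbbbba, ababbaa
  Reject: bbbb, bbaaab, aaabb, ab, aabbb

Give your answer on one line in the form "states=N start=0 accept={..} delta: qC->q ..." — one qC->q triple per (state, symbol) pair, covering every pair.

states=2 start=0 accept={0} delta: 0a->0 0b->1 1a->0 1b->1

Grow the machine one transition at a time. Run the examples from 0; the earliest place one falls off (shortest prefix, ties alphabetical) gets sent to the lowest-numbered state that keeps every Accept/Reject pair distinguishable — a pair clashes when both reach the same state with identical unread suffix — and to a fresh state only if none does.
a: 0a undefined. 0a->0: ok.
b: 0b undefined. 0b->0: no, abbba/bbbb meet in 0. Open state 1: 0b->1.
ba: 1a undefined. 1a->0: ok.
bb: 1b undefined. 1b->0: no, abbba/bbbb meet in 0. 1b->1: ok.
All examples now run through 2 states with every (state, symbol) defined. Accept strings end in {0}, Reject strings end in {1}; accept={0}.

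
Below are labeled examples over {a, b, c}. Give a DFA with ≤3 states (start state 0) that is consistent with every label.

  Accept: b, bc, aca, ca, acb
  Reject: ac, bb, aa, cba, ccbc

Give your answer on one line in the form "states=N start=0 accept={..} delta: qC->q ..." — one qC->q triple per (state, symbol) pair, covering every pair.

states=3 start=0 accept={1} delta: 0a->0 0b->1 0c->2 1a->0 1b->0 1c->1 2a->1 2b->1 2c->1

Grow the machine one transition at a time. Run the examples from 0; the earliest place one falls off (shortest prefix, ties alphabetical) gets sent to the lowest-numbered state that keeps every Accept/Reject pair distinguishable — a pair clashes when both reach the same state with identical unread suffix — and to a fresh state only if none does.
a: 0a undefined. 0a->0: ok.
b: 0b undefined. 0b->0: no, b/bb meet in 0. Open state 1: 0b->1.
c: 0c undefined. 0c->0: no, bc/ccbc meet in 1 with "c" left. 0c->1: no, b/ac meet in 1. Open state 2: 0c->2.
bb: 1b undefined. 1b->0: ok.
bc: 1c undefined. 1c->0: no, bc/bb meet in 0. 1c->1: ok.
ca: 2a undefined. 2a->0: no, aca/bb meet in 0. 2a->1: ok.
cb: 2b undefined. 2b->0: no, acb/bb meet in 0. 2b->1: ok.
cc: 2c undefined. 2c->0: no, b/ccbc meet in 1. 2c->1: ok.
cba: 1a undefined. 1a->0: ok.
All examples now run through 3 states with every (state, symbol) defined. Accept strings end in {1}, Reject strings end in {0,2}; accept={1}.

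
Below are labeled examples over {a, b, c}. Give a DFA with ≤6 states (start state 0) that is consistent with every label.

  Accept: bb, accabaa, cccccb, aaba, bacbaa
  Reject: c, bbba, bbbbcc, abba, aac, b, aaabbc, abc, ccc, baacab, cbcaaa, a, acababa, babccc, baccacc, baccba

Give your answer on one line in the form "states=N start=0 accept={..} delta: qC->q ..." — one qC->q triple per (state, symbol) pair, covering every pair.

Fold the examples into a partial DFA from state 0: repeatedly fix the first undefined (state, symbol) met by the shortest-then-alphabetical prefix, trying targets in increasing order and rejecting any under which an Accept and a Reject string meet in one state with the same remainder; add a state when all current targets are rejected. Accepting states are where Accept strings end.
a: 0a undefined. 0a->0: ok.
b: 0b undefined. 0b->0: no, bb/bbba meet in 0. Open state 1: 0b->1.
c: 0c undefined. 0c->0: no, cccccb/b meet in 1. 0c->1: ok.
ba: 1a undefined. 1a->0: no, aaba/a meet in 0. 1a->1: no, aaba/c meet in 1. Open state 2: 1a->2.
bb: 1b undefined. 1b->0: no, bb/abba meet in 0. 1b->1: no, bb/c meet in 1. 1b->2: ok.
cc: 1c undefined. 1c->0: no, accabaa/abba meet in 2 with "a" left. 1c->1: ok.
baa: 2a undefined. 2a->0: ok.
bab: 2b undefined. 2b->0: no, bb/acababa meet in 2. 2b->1: no, bb/bbba meet in 2. 2b->2: no, bb/baacab meet in 2. Open state 3: 2b->3.
bac: 2c undefined. 2c->0: no, bacbaa/abba meet in 0. 2c->1: no, bacbaa/abba meet in 0. 2c->2: no, bb/aaabbc meet in 2. 2c->3: ok.
babc: 3c undefined. 3c->0: no, bb/baccba meet in 2. 3c->1: ok.
bacb: 3b undefined. 3b->0: no, bacbaa/abba meet in 0. 3b->1: no, bacbaa/abba meet in 0. 3b->2: no, bacbaa/abba meet in 0. 3b->3: ok.
bbba: 3a undefined. 3a->0: no, bb/acababa meet in 2. 3a->1: ok.
All examples now run through 4 states with every (state, symbol) defined. Accept strings end in {2}, Reject strings end in {0,1,3}; accept={2}.

states=4 start=0 accept={2} delta: 0a->0 0b->1 0c->1 1a->2 1b->2 1c->1 2a->0 2b->3 2c->3 3a->1 3b->3 3c->1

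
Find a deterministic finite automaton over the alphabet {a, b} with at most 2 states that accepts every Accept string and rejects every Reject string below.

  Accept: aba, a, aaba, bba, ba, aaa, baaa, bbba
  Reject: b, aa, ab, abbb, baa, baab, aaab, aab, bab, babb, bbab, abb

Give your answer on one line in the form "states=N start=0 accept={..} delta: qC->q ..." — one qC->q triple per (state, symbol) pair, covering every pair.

states=2 start=0 accept={1} delta: 0a->1 0b->0 1a->0 1b->0

Fold the examples into a partial DFA from state 0: repeatedly fix the first undefined (state, symbol) met by the shortest-then-alphabetical prefix, trying targets in increasing order and rejecting any under which an Accept and a Reject string meet in one state with the same remainder; add a state when all current targets are rejected. Accepting states are where Accept strings end.
a: 0a undefined. 0a->0: no, a/aa meet in 0. Open state 1: 0a->1.
b: 0b undefined. 0b->0: ok.
aa: 1a undefined. 1a->0: ok.
ab: 1b undefined. 1b->0: ok.
All examples now run through 2 states with every (state, symbol) defined. Accept strings end in {1}, Reject strings end in {0}; accept={1}.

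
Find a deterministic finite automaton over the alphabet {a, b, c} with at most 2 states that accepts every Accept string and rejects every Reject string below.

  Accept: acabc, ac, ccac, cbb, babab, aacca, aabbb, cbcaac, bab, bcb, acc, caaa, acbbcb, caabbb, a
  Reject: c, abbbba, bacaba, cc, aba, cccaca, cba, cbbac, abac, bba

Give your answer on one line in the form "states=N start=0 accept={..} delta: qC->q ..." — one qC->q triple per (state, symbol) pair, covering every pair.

Grow the machine one transition at a time. Run the examples from 0; the earliest place one falls off (shortest prefix, ties alphabetical) gets sent to the lowest-numbered state that keeps every Accept/Reject pair distinguishable — a pair clashes when both reach the same state with identical unread suffix — and to a fresh state only if none does.
a: 0a undefined. 0a->0: no, ac/c meet in 0 with "c" left. Open state 1: 0a->1.
b: 0b undefined. 0b->0: no, a/bba meet in 1. 0b->1: ok.
c: 0c undefined. 0c->0: ok.
aa: 1a undefined. 1a->0: ok.
ab: 1b undefined. 1b->0: no, ac/cbbac meet in 1 with "c" left. 1b->1: ok.
ac: 1c undefined. 1c->0: no, acabc/c meet in 0. 1c->1: ok.
All examples now run through 2 states with every (state, symbol) defined. Accept strings end in {1}, Reject strings end in {0}; accept={1}.

states=2 start=0 accept={1} delta: 0a->1 0b->1 0c->0 1a->0 1b->1 1c->1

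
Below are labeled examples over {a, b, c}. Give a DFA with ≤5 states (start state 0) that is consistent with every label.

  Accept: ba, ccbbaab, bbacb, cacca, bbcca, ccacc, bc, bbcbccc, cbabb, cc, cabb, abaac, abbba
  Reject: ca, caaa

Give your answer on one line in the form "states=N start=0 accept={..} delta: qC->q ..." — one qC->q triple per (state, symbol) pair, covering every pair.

Fold the examples into a partial DFA from state 0: repeatedly fix the first undefined (state, symbol) met by the shortest-then-alphabetical prefix, trying targets in increasing order and rejecting any under which an Accept and a Reject string meet in one state with the same remainder; add a state when all current targets are rejected. Accepting states are where Accept strings end.
a: 0a undefined. 0a->0: ok.
b: 0b undefined. 0b->0: ok.
c: 0c undefined. 0c->0: no, ba/ca meet in 0. Open state 1: 0c->1.
ca: 1a undefined. 1a->0: no, ba/ca meet in 0. 1a->1: no, bc/ca meet in 1. Open state 2: 1a->2.
cb: 1b undefined. 1b->0: ok.
cc: 1c undefined. 1c->0: ok.
caa: 2a undefined. 2a->0: no, ba/caaa meet in 0. 2a->1: ok.
cab: 2b undefined. 2b->0: ok.
cac: 2c undefined. 2c->0: no, cacca/ca meet in 2. 2c->1: ok.
All examples now run through 3 states with every (state, symbol) defined. Accept strings end in {0,1}, Reject strings end in {2}; accept={0,1}.

states=3 start=0 accept={0,1} delta: 0a->0 0b->0 0c->1 1a->2 1b->0 1c->0 2a->1 2b->0 2c->1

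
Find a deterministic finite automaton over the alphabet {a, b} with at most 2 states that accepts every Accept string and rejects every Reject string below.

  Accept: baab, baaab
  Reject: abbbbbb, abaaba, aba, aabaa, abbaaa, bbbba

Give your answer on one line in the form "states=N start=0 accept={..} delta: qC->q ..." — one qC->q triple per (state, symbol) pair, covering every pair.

State merging on the prefix tree: take the shortest (then alphabetical) example prefix whose next move is undefined and point that move at state 0, else 1, else 2, ...; a target is out if some Accept/Reject pair would then sit in one state with the same input left (inseparable). If every existing state is out, open a new one.
a: 0a undefined. 0a->0: ok.
b: 0b undefined. 0b->0: no, baab/abbbbbb meet in 0. Open state 1: 0b->1.
ba: 1a undefined. 1a->0: ok.
bb: 1b undefined. 1b->0: ok.
All examples now run through 2 states with every (state, symbol) defined. Accept strings end in {1}, Reject strings end in {0}; accept={1}.

states=2 start=0 accept={1} delta: 0a->0 0b->1 1a->0 1b->0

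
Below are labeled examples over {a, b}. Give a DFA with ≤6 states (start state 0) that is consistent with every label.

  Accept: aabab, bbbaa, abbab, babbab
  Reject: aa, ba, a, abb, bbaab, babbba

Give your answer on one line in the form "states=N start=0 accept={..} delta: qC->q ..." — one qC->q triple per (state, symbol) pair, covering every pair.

states=4 start=0 accept={1} delta: 0a->0 0b->1 1a->0 1b->2 2a->3 2b->2 3a->1 3b->1

Grow the machine one transition at a time. Run the examples from 0; the earliest place one falls off (shortest prefix, ties alphabetical) gets sent to the lowest-numbered state that keeps every Accept/Reject pair distinguishable — a pair clashes when both reach the same state with identical unread suffix — and to a fresh state only if none does.
a: 0a undefined. 0a->0: ok.
b: 0b undefined. 0b->0: no, aabab/aa meet in 0. Open state 1: 0b->1.
ba: 1a undefined. 1a->0: ok.
bb: 1b undefined. 1b->0: no, aabab/bbaab meet in 1. 1b->1: no, aabab/abb meet in 1. Open state 2: 1b->2.
bba: 2a undefined. 2a->0: no, aabab/bbaab meet in 1. 2a->1: no, aabab/bbaab meet in 1. 2a->2: no, abbab/bbaab meet in 2 with "b" left. Open state 3: 2a->3.
bbb: 2b undefined. 2b->0: no, bbbaa/aa meet in 0. 2b->1: no, bbbaa/aa meet in 0. 2b->2: ok.
bbaa: 3a undefined. 3a->0: no, aabab/bbaab meet in 1. 3a->1: ok.
abbab: 3b undefined. 3b->0: no, abbab/aa meet in 0. 3b->1: ok.
All examples now run through 4 states with every (state, symbol) defined. Accept strings end in {1}, Reject strings end in {0,2,3}; accept={1}.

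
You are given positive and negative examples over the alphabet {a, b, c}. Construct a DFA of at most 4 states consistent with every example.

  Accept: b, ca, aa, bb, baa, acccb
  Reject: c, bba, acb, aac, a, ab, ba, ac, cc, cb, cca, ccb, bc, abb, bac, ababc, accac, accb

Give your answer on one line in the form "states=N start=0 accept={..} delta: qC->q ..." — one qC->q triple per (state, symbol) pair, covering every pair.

states=4 start=0 accept={0} delta: 0a->1 0b->0 0c->1 1a->0 1b->1 1c->2 2a->1 2b->1 2c->3 3a->0 3b->1 3c->0

Fold the examples into a partial DFA from state 0: repeatedly fix the first undefined (state, symbol) met by the shortest-then-alphabetical prefix, trying targets in increasing order and rejecting any under which an Accept and a Reject string meet in one state with the same remainder; add a state when all current targets are rejected. Accepting states are where Accept strings end.
a: 0a undefined. 0a->0: no, b/ab meet in 0 with "b" left. Open state 1: 0a->1.
b: 0b undefined. 0b->0: ok.
c: 0c undefined. 0c->0: no, b/c meet in 0. 0c->1: ok.
aa: 1a undefined. 1a->0: ok.
ab: 1b undefined. 1b->0: no, b/ab meet in 0. 1b->1: ok.
ac: 1c undefined. 1c->0: no, b/acb meet in 0. 1c->1: no, b/cca meet in 0. Open state 2: 1c->2.
acb: 2b undefined. 2b->0: no, b/acb meet in 0. 2b->1: ok.
acc: 2c undefined. 2c->0: no, b/accb meet in 0. 2c->1: no, acccb/c meet in 1. 2c->2: no, acccb/c meet in 1. Open state 3: 2c->3.
cca: 2a undefined. 2a->0: no, b/cca meet in 0. 2a->1: ok.
acca: 3a undefined. 3a->0: ok.
accb: 3b undefined. 3b->0: no, b/accb meet in 0. 3b->1: ok.
accc: 3c undefined. 3c->0: ok.
All examples now run through 4 states with every (state, symbol) defined. Accept strings end in {0}, Reject strings end in {1,2}; accept={0}.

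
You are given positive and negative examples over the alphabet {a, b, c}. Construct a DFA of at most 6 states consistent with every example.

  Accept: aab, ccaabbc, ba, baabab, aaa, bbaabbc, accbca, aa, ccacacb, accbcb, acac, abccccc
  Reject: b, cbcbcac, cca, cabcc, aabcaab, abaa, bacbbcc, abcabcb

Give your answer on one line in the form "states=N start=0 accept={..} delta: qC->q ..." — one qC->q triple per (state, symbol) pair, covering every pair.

State merging on the prefix tree: take the shortest (then alphabetical) example prefix whose next move is undefined and point that move at state 0, else 1, else 2, ...; a target is out if some Accept/Reject pair would then sit in one state with the same input left (inseparable). If every existing state is out, open a new one.
a: 0a undefined. 0a->0: no, aab/b meet in 0 with "b" left. Open state 1: 0a->1.
b: 0b undefined. 0b->0: ok.
c: 0c undefined. 0c->0: no, ba/cca meet in 1. 0c->1: ok.
aa: 1a undefined. 1a->0: no, aab/b meet in 0. 1a->1: ok.
ab: 1b undefined. 1b->0: no, aab/b meet in 0. 1b->1: no, aab/abaa meet in 1. Open state 2: 1b->2.
ac: 1c undefined. 1c->0: no, ba/cca meet in 1. 1c->1: no, ba/cca meet in 1. 1c->2: ok.
aba: 2a undefined. 2a->0: no, ba/abaa meet in 1. 2a->1: no, ba/cca meet in 1. 2a->2: no, aab/cca meet in 2. Open state 3: 2a->3.
abc: 2c undefined. 2c->0: no, aab/cbcbcac meet in 2. 2c->1: no, aab/cbcbcac meet in 2. 2c->2: no, aab/cabcc meet in 2. 2c->3: no, acac/cabcc meet in 3 with "c" left. Open state 4: 2c->4.
abaa: 3a undefined. 3a->0: ok.
abca: 4a undefined. 4a->0: no, aab/aabcaab meet in 2. 4a->1: no, aab/aabcaab meet in 2. 4a->2: no, baabab/aabcaab meet in 3 with "b" left. 4a->3: ok.
abcc: 4c undefined. 4c->0: ok.
acac: 3c undefined. 3c->0: no, acac/b meet in 0. 3c->1: ok.
accb: 4b undefined. 4b->0: no, aab/cbcbcac meet in 2. 4b->1: no, ccaabbc/cbcbcac meet in 1. 4b->2: no, ccaabbc/cbcbcac meet in 1. 4b->3: no, aab/cbcbcac meet in 2. 4b->4: no, aab/cbcbcac meet in 2. Open state 5: 4b->5.
bacb: 2b undefined. 2b->0: no, aab/bacbbcc meet in 2. 2b->1: ok.
abcab: 3b undefined. 3b->0: no, aab/abcabcb meet in 2. 3b->1: no, ccaabbc/abcabcb meet in 1. 3b->2: ok.
accbc: 5c undefined. 5c->0: no, aab/cbcbcac meet in 2. 5c->1: no, aab/cbcbcac meet in 2. 5c->2: no, ccaabbc/cbcbcac meet in 1. 5c->3: no, ccaabbc/cbcbcac meet in 1. 5c->4: no, ccaabbc/cbcbcac meet in 1. 5c->5: ok.
accbca: 5a undefined. 5a->0: no, ccaabbc/cbcbcac meet in 1. 5a->1: no, aab/cbcbcac meet in 2. 5a->2: no, abccccc/cbcbcac meet in 4. 5a->3: no, ccaabbc/cbcbcac meet in 1. 5a->4: ok.
accbcb: 5b undefined. 5b->0: no, accbcb/b meet in 0. 5b->1: ok.
All examples now run through 6 states with every (state, symbol) defined. Accept strings end in {1,2,4}, Reject strings end in {0,3,5}; accept={1,2,4}.

states=6 start=0 accept={1,2,4} delta: 0a->1 0b->0 0c->1 1a->1 1b->2 1c->2 2a->3 2b->1 2c->4 3a->0 3b->2 3c->1 4a->3 4b->5 4c->0 5a->4 5b->1 5c->5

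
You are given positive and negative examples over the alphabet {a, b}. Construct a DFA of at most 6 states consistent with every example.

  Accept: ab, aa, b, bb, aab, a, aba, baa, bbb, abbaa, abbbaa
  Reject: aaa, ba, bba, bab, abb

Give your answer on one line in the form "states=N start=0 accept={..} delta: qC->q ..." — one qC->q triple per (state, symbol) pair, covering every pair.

states=5 start=0 accept={0,1,2,3} delta: 0a->1 0b->2 1a->2 1b->3 2a->4 2b->2 3a->0 3b->4 4a->0 4b->4

Grow the machine one transition at a time. Run the examples from 0; the earliest place one falls off (shortest prefix, ties alphabetical) gets sent to the lowest-numbered state that keeps every Accept/Reject pair distinguishable — a pair clashes when both reach the same state with identical unread suffix — and to a fresh state only if none does.
a: 0a undefined. 0a->0: no, aa/aaa meet in 0. Open state 1: 0a->1.
b: 0b undefined. 0b->0: no, ab/bab meet in 1 with "b" left. 0b->1: no, aa/ba meet in 1 with "a" left. Open state 2: 0b->2.
aa: 1a undefined. 1a->0: no, a/aaa meet in 1. 1a->1: no, aa/aaa meet in 1. 1a->2: ok.
ab: 1b undefined. 1b->0: no, aa/abb meet in 2. 1b->1: no, ab/abb meet in 1. 1b->2: no, bb/abb meet in 2 with "b" left. Open state 3: 1b->3.
ba: 2a undefined. 2a->0: no, aa/bab meet in 2. 2a->1: no, ab/bab meet in 3. 2a->2: no, aa/aaa meet in 2. 2a->3: no, ab/aaa meet in 3. Open state 4: 2a->4.
bb: 2b undefined. 2b->0: no, a/bba meet in 1. 2b->1: no, aa/bba meet in 2. 2b->2: ok.
aba: 3a undefined. 3a->0: ok.
abb: 3b undefined. 3b->0: no, aba/abb meet in 0. 3b->1: no, a/abb meet in 1. 3b->2: no, aa/abb meet in 2. 3b->3: no, ab/abb meet in 3. 3b->4: ok.
baa: 4a undefined. 4a->0: ok.
bab: 4b undefined. 4b->0: no, aba/bab meet in 0. 4b->1: no, a/bab meet in 1. 4b->2: no, aa/bab meet in 2. 4b->3: no, ab/bab meet in 3. 4b->4: ok.
All examples now run through 5 states with every (state, symbol) defined. Accept strings end in {0,1,2,3}, Reject strings end in {4}; accept={0,1,2,3}.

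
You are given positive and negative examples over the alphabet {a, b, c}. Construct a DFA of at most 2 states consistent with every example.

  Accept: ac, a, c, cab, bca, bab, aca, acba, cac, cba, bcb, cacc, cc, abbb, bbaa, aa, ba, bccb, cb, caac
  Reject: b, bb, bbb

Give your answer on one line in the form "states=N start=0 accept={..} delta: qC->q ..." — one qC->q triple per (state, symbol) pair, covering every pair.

Grow the machine one transition at a time. Run the examples from 0; the earliest place one falls off (shortest prefix, ties alphabetical) gets sent to the lowest-numbered state that keeps every Accept/Reject pair distinguishable — a pair clashes when both reach the same state with identical unread suffix — and to a fresh state only if none does.
a: 0a undefined. 0a->0: no, abbb/bbb meet in 0 with "bbb" left. Open state 1: 0a->1.
b: 0b undefined. 0b->0: ok.
c: 0c undefined. 0c->0: no, c/b meet in 0. 0c->1: ok.
aa: 1a undefined. 1a->0: no, cab/b meet in 0. 1a->1: ok.
ab: 1b undefined. 1b->0: no, cab/b meet in 0. 1b->1: ok.
ac: 1c undefined. 1c->0: no, ac/b meet in 0. 1c->1: ok.
All examples now run through 2 states with every (state, symbol) defined. Accept strings end in {1}, Reject strings end in {0}; accept={1}.

states=2 start=0 accept={1} delta: 0a->1 0b->0 0c->1 1a->1 1b->1 1c->1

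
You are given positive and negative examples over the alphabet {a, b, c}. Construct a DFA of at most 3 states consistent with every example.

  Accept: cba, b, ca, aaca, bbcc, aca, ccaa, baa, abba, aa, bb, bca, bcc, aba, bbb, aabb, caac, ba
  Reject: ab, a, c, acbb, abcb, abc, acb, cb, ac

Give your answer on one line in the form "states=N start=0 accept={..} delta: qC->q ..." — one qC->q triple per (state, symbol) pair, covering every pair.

states=3 start=0 accept={2} delta: 0a->1 0b->2 0c->1 1a->2 1b->1 1c->1 2a->2 2b->2 2c->2

Grow the machine one transition at a time. Run the examples from 0; the earliest place one falls off (shortest prefix, ties alphabetical) gets sent to the lowest-numbered state that keeps every Accept/Reject pair distinguishable — a pair clashes when both reach the same state with identical unread suffix — and to a fresh state only if none does.
a: 0a undefined. 0a->0: no, b/ab meet in 0 with "b" left. Open state 1: 0a->1.
b: 0b undefined. 0b->0: no, ba/a meet in 1. 0b->1: no, b/a meet in 1. Open state 2: 0b->2.
c: 0c undefined. 0c->0: no, b/cb meet in 2. 0c->1: ok.
aa: 1a undefined. 1a->0: no, caac/ac meet in 1 with "c" left. 1a->1: no, ca/a meet in 1. 1a->2: ok.
ab: 1b undefined. 1b->0: no, cba/a meet in 1. 1b->1: ok.
ac: 1c undefined. 1c->0: no, cba/abcb meet in 2. 1c->1: ok.
ba: 2a undefined. 2a->0: no, baa/ab meet in 1. 2a->1: no, ccaa/ab meet in 1. 2a->2: ok.
bb: 2b undefined. 2b->0: no, bbcc/ab meet in 1. 2b->1: no, bbcc/ab meet in 1. 2b->2: ok.
bc: 2c undefined. 2c->0: no, aaca/ab meet in 1. 2c->1: no, bbcc/ab meet in 1. 2c->2: ok.
All examples now run through 3 states with every (state, symbol) defined. Accept strings end in {2}, Reject strings end in {1}; accept={2}.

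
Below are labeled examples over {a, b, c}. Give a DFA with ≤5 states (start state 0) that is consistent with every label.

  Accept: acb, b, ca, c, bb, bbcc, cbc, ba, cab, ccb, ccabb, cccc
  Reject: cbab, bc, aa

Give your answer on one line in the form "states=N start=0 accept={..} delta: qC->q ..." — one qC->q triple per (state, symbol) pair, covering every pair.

Fold the examples into a partial DFA from state 0: repeatedly fix the first undefined (state, symbol) met by the shortest-then-alphabetical prefix, trying targets in increasing order and rejecting any under which an Accept and a Reject string meet in one state with the same remainder; add a state when all current targets are rejected. Accepting states are where Accept strings end.
a: 0a undefined. 0a->0: ok.
b: 0b undefined. 0b->0: no, b/aa meet in 0. Open state 1: 0b->1.
c: 0c undefined. 0c->0: no, ca/aa meet in 0. 0c->1: ok.
ba: 1a undefined. 1a->0: no, ca/aa meet in 0. 1a->1: ok.
bb: 1b undefined. 1b->0: no, acb/aa meet in 0. 1b->1: no, acb/cbab meet in 1. Open state 2: 1b->2.
bc: 1c undefined. 1c->0: no, cccc/bc meet in 0. 1c->1: no, b/bc meet in 1. 1c->2: no, acb/bc meet in 2. Open state 3: 1c->3.
bbc: 2c undefined. 2c->0: no, cbc/aa meet in 0. 2c->1: no, bbcc/bc meet in 3. 2c->2: ok.
cba: 2a undefined. 2a->0: no, b/cbab meet in 1. 2a->1: no, acb/cbab meet in 2. 2a->2: ok.
cca: 3a undefined. 3a->0: ok.
ccb: 3b undefined. 3b->0: no, ccb/aa meet in 0. 3b->1: ok.
ccc: 3c undefined. 3c->0: ok.
cbab: 2b undefined. 2b->0: ok.
All examples now run through 4 states with every (state, symbol) defined. Accept strings end in {1,2}, Reject strings end in {0,3}; accept={1,2}.

states=4 start=0 accept={1,2} delta: 0a->0 0b->1 0c->1 1a->1 1b->2 1c->3 2a->2 2b->0 2c->2 3a->0 3b->1 3c->0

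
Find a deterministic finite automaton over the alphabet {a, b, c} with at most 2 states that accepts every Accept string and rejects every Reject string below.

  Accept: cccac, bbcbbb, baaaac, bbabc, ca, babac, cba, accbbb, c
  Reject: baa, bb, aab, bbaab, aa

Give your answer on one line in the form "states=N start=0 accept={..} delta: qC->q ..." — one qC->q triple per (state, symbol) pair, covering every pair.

State merging on the prefix tree: take the shortest (then alphabetical) example prefix whose next move is undefined and point that move at state 0, else 1, else 2, ...; a target is out if some Accept/Reject pair would then sit in one state with the same input left (inseparable). If every existing state is out, open a new one.
a: 0a undefined. 0a->0: ok.
b: 0b undefined. 0b->0: ok.
c: 0c undefined. 0c->0: no, cccac/baa meet in 0. Open state 1: 0c->1.
ca: 1a undefined. 1a->0: no, ca/baa meet in 0. 1a->1: ok.
cb: 1b undefined. 1b->0: no, bbcbbb/baa meet in 0. 1b->1: ok.
cc: 1c undefined. 1c->0: no, cccac/baa meet in 0. 1c->1: ok.
All examples now run through 2 states with every (state, symbol) defined. Accept strings end in {1}, Reject strings end in {0}; accept={1}.

states=2 start=0 accept={1} delta: 0a->0 0b->0 0c->1 1a->1 1b->1 1c->1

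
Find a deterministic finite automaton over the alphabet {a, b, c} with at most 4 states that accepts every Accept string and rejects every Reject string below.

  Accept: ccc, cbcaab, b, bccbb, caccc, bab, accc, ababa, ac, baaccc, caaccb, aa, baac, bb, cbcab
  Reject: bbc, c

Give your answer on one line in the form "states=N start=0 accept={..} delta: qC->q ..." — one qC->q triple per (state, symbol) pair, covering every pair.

states=3 start=0 accept={0,2} delta: 0a->1 0b->0 0c->1 1a->2 1b->2 1c->2 2a->2 2b->2 2c->2

State merging on the prefix tree: take the shortest (then alphabetical) example prefix whose next move is undefined and point that move at state 0, else 1, else 2, ...; a target is out if some Accept/Reject pair would then sit in one state with the same input left (inseparable). If every existing state is out, open a new one.
a: 0a undefined. 0a->0: no, ac/c meet in 0 with "c" left. Open state 1: 0a->1.
b: 0b undefined. 0b->0: ok.
c: 0c undefined. 0c->0: no, ccc/bbc meet in 0. 0c->1: ok.
aa: 1a undefined. 1a->0: no, baac/bbc meet in 1. 1a->1: no, aa/bbc meet in 1. Open state 2: 1a->2.
ab: 1b undefined. 1b->0: no, ababa/bbc meet in 1. 1b->1: no, bab/bbc meet in 1. 1b->2: ok.
ac: 1c undefined. 1c->0: no, ccc/bbc meet in 1. 1c->1: no, ccc/bbc meet in 1. 1c->2: ok.
aba: 2a undefined. 2a->0: no, ababa/bbc meet in 1. 2a->1: no, ababa/bbc meet in 1. 2a->2: ok.
acc: 2c undefined. 2c->0: no, accc/bbc meet in 1. 2c->1: no, ccc/bbc meet in 1. 2c->2: ok.
abab: 2b undefined. 2b->0: no, ababa/bbc meet in 1. 2b->1: no, cbcaab/bbc meet in 1. 2b->2: ok.
All examples now run through 3 states with every (state, symbol) defined. Accept strings end in {0,2}, Reject strings end in {1}; accept={0,2}.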